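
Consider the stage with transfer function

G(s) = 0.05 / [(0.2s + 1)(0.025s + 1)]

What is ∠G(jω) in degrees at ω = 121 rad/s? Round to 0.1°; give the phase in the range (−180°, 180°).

-159.3°

At ω = 121 rad/s:
pole (1 + j121·0.2) = 1 + j24.2 → |·| ≈ 24.221, ∠ ≈ 87.63°
pole (1 + j121·0.025) = 1 + j3.025 → |·| ≈ 3.186, ∠ ≈ 71.71°
∠G = (0°) − (87.63° + 71.71°) = -159.34°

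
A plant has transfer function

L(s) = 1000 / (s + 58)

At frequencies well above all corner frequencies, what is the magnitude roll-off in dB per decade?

-20 dB/decade

Each pole contributes −20 dB/decade at high frequency; each zero contributes +20 dB/decade.
Net: 0 zero(s) − 1 pole(s) → -20 dB/decade.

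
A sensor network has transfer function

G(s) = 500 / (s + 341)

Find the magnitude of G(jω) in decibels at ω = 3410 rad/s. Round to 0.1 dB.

Substitute s = j3410:
Numerator: 500 = 500 + j0
Denominator: (j3410) + 341 = 341 + j3410
|N| = √(500² + 0²) ≈ 500, ∠N ≈ 0.00°
|D| = √(341² + 3410²) ≈ 3427, ∠D ≈ 84.29°
|G| = 500 / 3427 ≈ 0.1459
Gain = 20 log₁₀(0.1459) ≈ -16.72 dB

-16.7 dB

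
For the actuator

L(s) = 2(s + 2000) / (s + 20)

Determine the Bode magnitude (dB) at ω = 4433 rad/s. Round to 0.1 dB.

6.8 dB

At s = jω = j4433:
zero (s+2000): 2000 + j4433 → |·| = √(2000²+4433²) = √23651489 ≈ 4863.3, ∠ = arctan(4433/2000) ≈ 65.72°
pole (s+20): 20 + j4433 → |·| = √(20²+4433²) = √19651889 ≈ 4433, ∠ = arctan(4433/20) ≈ 89.74°
|L| = 2 · 4863.3 / 4433 ≈ 2.1941
Gain = 20 log₁₀(2.1941) ≈ 6.83 dB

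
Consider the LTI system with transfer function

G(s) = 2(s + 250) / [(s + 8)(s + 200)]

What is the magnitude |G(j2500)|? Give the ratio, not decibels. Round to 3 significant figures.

0.000801

At s = jω = j2500:
zero (s+250): 250 + j2500 → |·| = √(250²+2500²) = √6312500 ≈ 2512.5, ∠ = arctan(2500/250) ≈ 84.29°
pole (s+8): 8 + j2500 → |·| = √(8²+2500²) = √6250064 ≈ 2500, ∠ = arctan(2500/8) ≈ 89.82°
pole (s+200): 200 + j2500 → |·| = √(200²+2500²) = √6290000 ≈ 2508, ∠ = arctan(2500/200) ≈ 85.43°
|G| = 2 · 2512.5 / 6.27e+06 ≈ 0.00080144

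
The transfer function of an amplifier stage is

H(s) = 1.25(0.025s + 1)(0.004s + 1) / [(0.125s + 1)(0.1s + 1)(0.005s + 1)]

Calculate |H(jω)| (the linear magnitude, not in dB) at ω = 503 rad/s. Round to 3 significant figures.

At ω = 503 rad/s:
zero (1 + j503·0.025) = 1 + j12.575 → |·| ≈ 12.615, ∠ ≈ 85.45°
zero (1 + j503·0.004) = 1 + j2.012 → |·| ≈ 2.2468, ∠ ≈ 63.57°
pole (1 + j503·0.125) = 1 + j62.875 → |·| ≈ 62.883, ∠ ≈ 89.09°
pole (1 + j503·0.1) = 1 + j50.3 → |·| ≈ 50.31, ∠ ≈ 88.86°
pole (1 + j503·0.005) = 1 + j2.515 → |·| ≈ 2.7065, ∠ ≈ 68.32°
|H| = 1.25 · 12.615 · 2.2468 / (62.883 · 50.31 · 2.7065) ≈ 0.0041378

0.00414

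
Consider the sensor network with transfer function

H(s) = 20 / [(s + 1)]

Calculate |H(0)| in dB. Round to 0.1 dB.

26.0 dB

H(0) = 20 · 1 / 1 = 20
20 log₁₀(20) ≈ 26.02 dB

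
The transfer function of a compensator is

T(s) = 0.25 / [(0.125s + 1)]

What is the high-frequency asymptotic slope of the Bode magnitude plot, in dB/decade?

-20 dB/decade

Each pole contributes −20 dB/decade at high frequency; each zero contributes +20 dB/decade.
Net: 0 zero(s) − 1 pole(s) → -20 dB/decade.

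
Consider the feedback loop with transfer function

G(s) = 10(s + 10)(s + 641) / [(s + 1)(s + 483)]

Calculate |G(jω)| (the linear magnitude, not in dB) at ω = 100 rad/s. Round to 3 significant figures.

13.2

At s = jω = j100:
zero (s+10): 10 + j100 → |·| = √(10²+100²) = √10100 ≈ 100.5, ∠ = arctan(100/10) ≈ 84.29°
zero (s+641): 641 + j100 → |·| = √(641²+100²) = √420881 ≈ 648.75, ∠ = arctan(100/641) ≈ 8.87°
pole (s+1): 1 + j100 → |·| = √(1²+100²) = √10001 ≈ 100, ∠ = arctan(100/1) ≈ 89.43°
pole (s+483): 483 + j100 → |·| = √(483²+100²) = √243289 ≈ 493.24, ∠ = arctan(100/483) ≈ 11.70°
|G| = 10 · 65199 / 49324 ≈ 13.219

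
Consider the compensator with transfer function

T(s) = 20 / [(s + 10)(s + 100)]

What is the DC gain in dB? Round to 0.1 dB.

T(0) = 20 / (10·100) = 0.02
20 log₁₀(0.02) ≈ -33.98 dB

-34.0 dB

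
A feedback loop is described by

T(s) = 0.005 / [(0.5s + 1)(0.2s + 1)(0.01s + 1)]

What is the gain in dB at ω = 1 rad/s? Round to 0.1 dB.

At ω = 1 rad/s:
pole (1 + j1·0.5) = 1 + j0.5 → |·| ≈ 1.118, ∠ ≈ 26.57°
pole (1 + j1·0.2) = 1 + j0.2 → |·| ≈ 1.0198, ∠ ≈ 11.31°
pole (1 + j1·0.01) = 1 + j0.01 → |·| ≈ 1, ∠ ≈ 0.57°
|T| = 0.005 · 1 / (1.118 · 1.0198 · 1) ≈ 0.0043854
Gain = 20 log₁₀(0.0043854) ≈ -47.16 dB

-47.2 dB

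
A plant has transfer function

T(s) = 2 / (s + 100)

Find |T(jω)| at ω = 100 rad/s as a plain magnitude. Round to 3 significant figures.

At s = jω = j100:
pole (s+100): 100 + j100 → |·| = √(100²+100²) = √20000 ≈ 141.42, ∠ = arctan(100/100) ≈ 45.00°
|T| = 2 / 141.42 ≈ 0.014142

0.0141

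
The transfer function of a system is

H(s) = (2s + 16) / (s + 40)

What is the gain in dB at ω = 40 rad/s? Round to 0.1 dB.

3.2 dB

Substitute s = j40:
Numerator: 2(j40) + 16 = 16 + j80
Denominator: (j40) + 40 = 40 + j40
|N| = √(16² + 80²) ≈ 81.584, ∠N ≈ 78.69°
|D| = √(40² + 40²) ≈ 56.569, ∠D ≈ 45.00°
|H| = 81.584 / 56.569 ≈ 1.4422
Gain = 20 log₁₀(1.4422) ≈ 3.18 dB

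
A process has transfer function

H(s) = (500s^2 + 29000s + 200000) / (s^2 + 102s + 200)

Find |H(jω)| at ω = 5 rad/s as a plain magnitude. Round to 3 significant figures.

440

Substitute s = j5:
Numerator: 500(j5)^2 + 29000(j5) + 200000 = 187500 + j145000
Denominator: (j5)^2 + 102(j5) + 200 = 175 + j510
|N| = √(187500² + 145000²) ≈ 2.3703e+05, ∠N ≈ 37.72°
|D| = √(175² + 510²) ≈ 539.19, ∠D ≈ 71.06°
|H| = 2.3703e+05 / 539.19 ≈ 439.6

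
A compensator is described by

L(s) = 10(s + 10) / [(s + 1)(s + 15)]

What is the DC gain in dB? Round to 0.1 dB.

16.5 dB

L(0) = 10·10 / (1·15) ≈ 6.6667
20 log₁₀(6.6667) ≈ 16.48 dB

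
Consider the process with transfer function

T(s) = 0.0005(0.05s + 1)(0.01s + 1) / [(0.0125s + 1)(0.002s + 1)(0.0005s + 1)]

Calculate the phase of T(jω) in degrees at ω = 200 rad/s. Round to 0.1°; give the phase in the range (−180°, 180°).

52.0°

At ω = 200 rad/s:
zero (1 + j200·0.05) = 1 + j10 → |·| ≈ 10.05, ∠ ≈ 84.29°
zero (1 + j200·0.01) = 1 + j2 → |·| ≈ 2.2361, ∠ ≈ 63.43°
pole (1 + j200·0.0125) = 1 + j2.5 → |·| ≈ 2.6926, ∠ ≈ 68.20°
pole (1 + j200·0.002) = 1 + j0.4 → |·| ≈ 1.077, ∠ ≈ 21.80°
pole (1 + j200·0.0005) = 1 + j0.1 → |·| ≈ 1.005, ∠ ≈ 5.71°
∠T = (84.29° + 63.43°) − (68.20° + 21.80° + 5.71°) = 52.01°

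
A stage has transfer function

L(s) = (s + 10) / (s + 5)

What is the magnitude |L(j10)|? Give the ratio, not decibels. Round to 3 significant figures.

1.26

Substitute s = j10:
Numerator: (j10) + 10 = 10 + j10
Denominator: (j10) + 5 = 5 + j10
|N| = √(10² + 10²) ≈ 14.142, ∠N ≈ 45.00°
|D| = √(5² + 10²) ≈ 11.18, ∠D ≈ 63.43°
|L| = 14.142 / 11.18 ≈ 1.2649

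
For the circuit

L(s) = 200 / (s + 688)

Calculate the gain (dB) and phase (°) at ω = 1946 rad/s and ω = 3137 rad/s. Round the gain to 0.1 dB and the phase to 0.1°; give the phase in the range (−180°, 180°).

Substitute s = j1946:
Numerator: 200 = 200 + j0
Denominator: (j1946) + 688 = 688 + j1946
|N| = √(200² + 0²) ≈ 200, ∠N ≈ 0.00°
|D| = √(688² + 1946²) ≈ 2064, ∠D ≈ 70.53°
|L| = 200 / 2064 ≈ 0.096899
Gain = 20 log₁₀(0.096899) ≈ -20.27 dB
∠L = 0.00° − 70.53° = -70.53°

Substitute s = j3137:
Numerator: 200 = 200 + j0
Denominator: (j3137) + 688 = 688 + j3137
|N| = √(200² + 0²) ≈ 200, ∠N ≈ 0.00°
|D| = √(688² + 3137²) ≈ 3211.6, ∠D ≈ 77.63°
|L| = 200 / 3211.6 ≈ 0.062274
Gain = 20 log₁₀(0.062274) ≈ -24.11 dB
∠L = 0.00° − 77.63° = -77.63°

ω = 1946: -20.3 dB, -70.5°; ω = 3137: -24.1 dB, -77.6°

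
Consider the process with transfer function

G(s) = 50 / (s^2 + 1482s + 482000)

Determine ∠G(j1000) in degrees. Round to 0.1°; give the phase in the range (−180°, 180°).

-109.3°

Substitute s = j1000:
Numerator: 50 = 50 + j0
Denominator: (j1000)^2 + 1482(j1000) + 482000 = -518000 + j1482000
|N| = √(50² + 0²) ≈ 50, ∠N ≈ 0.00°
|D| = √(518000² + 1482000²) ≈ 1.5699e+06, ∠D ≈ 109.27°
∠G = 0.00° − 109.27° = -109.27°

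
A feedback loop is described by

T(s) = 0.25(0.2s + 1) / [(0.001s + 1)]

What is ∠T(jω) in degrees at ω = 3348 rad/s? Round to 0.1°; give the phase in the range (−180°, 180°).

At ω = 3348 rad/s:
zero (1 + j3348·0.2) = 1 + j669.6 → |·| ≈ 669.6, ∠ ≈ 89.91°
pole (1 + j3348·0.001) = 1 + j3.348 → |·| ≈ 3.4942, ∠ ≈ 73.37°
∠T = (89.91°) − (73.37°) = 16.54°

16.5°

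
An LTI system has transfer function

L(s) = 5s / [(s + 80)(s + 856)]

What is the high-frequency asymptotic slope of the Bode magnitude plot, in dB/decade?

-20 dB/decade

Each pole contributes −20 dB/decade at high frequency; each zero contributes +20 dB/decade.
Net: 1 zero(s) − 2 pole(s) → -20 dB/decade.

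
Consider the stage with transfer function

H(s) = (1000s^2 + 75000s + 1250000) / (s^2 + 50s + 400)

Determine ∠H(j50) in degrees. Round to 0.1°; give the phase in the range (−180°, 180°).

Substitute s = j50:
Numerator: 1000(j50)^2 + 75000(j50) + 1250000 = -1250000 + j3750000
Denominator: (j50)^2 + 50(j50) + 400 = -2100 + j2500
|N| = √(1250000² + 3750000²) ≈ 3.9528e+06, ∠N ≈ 108.43°
|D| = √(2100² + 2500²) ≈ 3265, ∠D ≈ 130.03°
∠H = 108.43° − 130.03° = -21.60°

-21.6°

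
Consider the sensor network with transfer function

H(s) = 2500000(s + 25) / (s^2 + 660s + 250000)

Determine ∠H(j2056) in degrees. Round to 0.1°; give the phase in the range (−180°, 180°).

-71.9°

At s = jω = j2056:
zero (s+25): 25 + j2056 → |·| = √(25²+2056²) = √4227761 ≈ 2056.2, ∠ = arctan(2056/25) ≈ 89.30°
quadratic: (j2056)² + 660·j2056 + 250000 = -3977136 + j1356960 → |·| ≈ 4.2023e+06, ∠ ≈ 161.16°
∠H = 89.30° − 161.16° = -71.86°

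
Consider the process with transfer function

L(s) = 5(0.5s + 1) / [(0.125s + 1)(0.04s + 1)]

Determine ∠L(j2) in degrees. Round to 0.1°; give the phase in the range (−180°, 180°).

At ω = 2 rad/s:
zero (1 + j2·0.5) = 1 + j1 → |·| ≈ 1.4142, ∠ ≈ 45.00°
pole (1 + j2·0.125) = 1 + j0.25 → |·| ≈ 1.0308, ∠ ≈ 14.04°
pole (1 + j2·0.04) = 1 + j0.08 → |·| ≈ 1.0032, ∠ ≈ 4.57°
∠L = (45.00°) − (14.04° + 4.57°) = 26.39°

26.4°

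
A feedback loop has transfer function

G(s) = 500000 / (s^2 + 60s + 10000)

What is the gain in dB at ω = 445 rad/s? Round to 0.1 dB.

At s = jω = j445:
quadratic: (j445)² + 60·j445 + 10000 = -188025 + j26700 → |·| ≈ 1.8991e+05, ∠ ≈ 171.92°
|G| = 500000 / 1.8991e+05 ≈ 2.6328
Gain = 20 log₁₀(2.6328) ≈ 8.41 dB

8.4 dB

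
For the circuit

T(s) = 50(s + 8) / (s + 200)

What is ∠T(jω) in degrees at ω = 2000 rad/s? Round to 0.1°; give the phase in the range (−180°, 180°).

At s = jω = j2000:
zero (s+8): 8 + j2000 → |·| = √(8²+2000²) = √4000064 ≈ 2000, ∠ = arctan(2000/8) ≈ 89.77°
pole (s+200): 200 + j2000 → |·| = √(200²+2000²) = √4040000 ≈ 2010, ∠ = arctan(2000/200) ≈ 84.29°
∠T = 89.77° − 84.29° = 5.48°

5.5°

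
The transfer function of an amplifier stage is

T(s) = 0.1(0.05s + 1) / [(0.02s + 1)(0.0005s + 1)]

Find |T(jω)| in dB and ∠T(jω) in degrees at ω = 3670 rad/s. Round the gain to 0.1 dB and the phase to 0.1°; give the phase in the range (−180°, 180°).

At ω = 3670 rad/s:
zero (1 + j3670·0.05) = 1 + j183.5 → |·| ≈ 183.5, ∠ ≈ 89.69°
pole (1 + j3670·0.02) = 1 + j73.4 → |·| ≈ 73.407, ∠ ≈ 89.22°
pole (1 + j3670·0.0005) = 1 + j1.835 → |·| ≈ 2.0898, ∠ ≈ 61.41°
|T| = 0.1 · 183.5 / (73.407 · 2.0898) ≈ 0.11962
Gain = 20 log₁₀(0.11962) ≈ -18.44 dB
∠T = (89.69°) − (89.22° + 61.41°) = -60.94°

-18.4 dB, -60.9°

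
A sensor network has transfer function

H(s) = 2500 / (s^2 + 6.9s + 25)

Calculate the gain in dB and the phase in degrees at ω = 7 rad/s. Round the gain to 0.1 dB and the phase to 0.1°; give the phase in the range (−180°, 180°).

At s = jω = j7:
quadratic: (j7)² + 6.9·j7 + 25 = -24 + j48.3 → |·| ≈ 53.934, ∠ ≈ 116.42°
|H| = 2500 / 53.934 ≈ 46.353
Gain = 20 log₁₀(46.353) ≈ 33.32 dB
∠H = 0.00° − 116.42° = -116.42°

33.3 dB, -116.4°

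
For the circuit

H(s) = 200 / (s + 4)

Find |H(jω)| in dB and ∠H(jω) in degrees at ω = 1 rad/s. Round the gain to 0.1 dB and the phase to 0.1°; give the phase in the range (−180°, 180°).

33.7 dB, -14.0°

Substitute s = j1:
Numerator: 200 = 200 + j0
Denominator: (j1) + 4 = 4 + j1
|N| = √(200² + 0²) ≈ 200, ∠N ≈ 0.00°
|D| = √(4² + 1²) ≈ 4.1231, ∠D ≈ 14.04°
|H| = 200 / 4.1231 ≈ 48.507
Gain = 20 log₁₀(48.507) ≈ 33.72 dB
∠H = 0.00° − 14.04° = -14.04°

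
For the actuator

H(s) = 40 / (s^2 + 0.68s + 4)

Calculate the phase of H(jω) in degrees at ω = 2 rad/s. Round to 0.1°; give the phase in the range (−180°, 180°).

At s = jω = j2:
quadratic: (j2)² + 0.68·j2 + 4 = 0 + j1.36 → |·| ≈ 1.36, ∠ ≈ 90.00°
∠H = 0.00° − 90.00° = -90.00°

-90.0°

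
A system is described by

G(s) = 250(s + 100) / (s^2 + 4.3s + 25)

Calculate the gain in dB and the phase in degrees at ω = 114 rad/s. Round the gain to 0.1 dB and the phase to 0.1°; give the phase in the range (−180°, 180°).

9.3 dB, -129.1°

At s = jω = j114:
zero (s+100): 100 + j114 → |·| = √(100²+114²) = √22996 ≈ 151.64, ∠ = arctan(114/100) ≈ 48.74°
quadratic: (j114)² + 4.3·j114 + 25 = -12971 + j490.2 → |·| ≈ 12980, ∠ ≈ 177.84°
|G| = 250 · 151.64 / 12980 ≈ 2.9206
Gain = 20 log₁₀(2.9206) ≈ 9.31 dB
∠G = 48.74° − 177.84° = -129.10°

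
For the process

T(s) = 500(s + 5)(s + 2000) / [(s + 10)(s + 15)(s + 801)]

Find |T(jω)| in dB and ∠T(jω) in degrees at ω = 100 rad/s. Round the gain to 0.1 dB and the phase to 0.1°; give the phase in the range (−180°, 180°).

21.7 dB, -82.9°

At s = jω = j100:
zero (s+5): 5 + j100 → |·| = √(5²+100²) = √10025 ≈ 100.12, ∠ = arctan(100/5) ≈ 87.14°
zero (s+2000): 2000 + j100 → |·| = √(2000²+100²) = √4010000 ≈ 2002.5, ∠ = arctan(100/2000) ≈ 2.86°
pole (s+10): 10 + j100 → |·| = √(10²+100²) = √10100 ≈ 100.5, ∠ = arctan(100/10) ≈ 84.29°
pole (s+15): 15 + j100 → |·| = √(15²+100²) = √10225 ≈ 101.12, ∠ = arctan(100/15) ≈ 81.47°
pole (s+801): 801 + j100 → |·| = √(801²+100²) = √651601 ≈ 807.22, ∠ = arctan(100/801) ≈ 7.12°
|T| = 500 · 2.0049e+05 / 8.2034e+06 ≈ 12.22
Gain = 20 log₁₀(12.22) ≈ 21.74 dB
∠T = 90.00° − 172.88° = -82.88°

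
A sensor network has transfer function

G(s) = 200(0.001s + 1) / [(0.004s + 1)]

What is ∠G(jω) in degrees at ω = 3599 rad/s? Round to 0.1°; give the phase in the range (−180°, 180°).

-11.6°

At ω = 3599 rad/s:
zero (1 + j3599·0.001) = 1 + j3.599 → |·| ≈ 3.7353, ∠ ≈ 74.47°
pole (1 + j3599·0.004) = 1 + j14.396 → |·| ≈ 14.431, ∠ ≈ 86.03°
∠G = (74.47°) − (86.03°) = -11.56°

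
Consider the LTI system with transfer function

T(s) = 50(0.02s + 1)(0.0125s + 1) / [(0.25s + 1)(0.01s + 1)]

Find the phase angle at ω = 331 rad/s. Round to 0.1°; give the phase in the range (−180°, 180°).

-4.7°

At ω = 331 rad/s:
zero (1 + j331·0.02) = 1 + j6.62 → |·| ≈ 6.6951, ∠ ≈ 81.41°
zero (1 + j331·0.0125) = 1 + j4.1375 → |·| ≈ 4.2566, ∠ ≈ 76.41°
pole (1 + j331·0.25) = 1 + j82.75 → |·| ≈ 82.756, ∠ ≈ 89.31°
pole (1 + j331·0.01) = 1 + j3.31 → |·| ≈ 3.4578, ∠ ≈ 73.19°
∠T = (81.41° + 76.41°) − (89.31° + 73.19°) = -4.68°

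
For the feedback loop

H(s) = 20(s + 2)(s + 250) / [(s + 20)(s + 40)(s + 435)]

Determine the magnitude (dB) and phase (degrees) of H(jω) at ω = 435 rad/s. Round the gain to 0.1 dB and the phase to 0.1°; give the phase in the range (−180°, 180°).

-28.6 dB, -67.3°

At s = jω = j435:
zero (s+2): 2 + j435 → |·| = √(2²+435²) = √189229 ≈ 435, ∠ = arctan(435/2) ≈ 89.74°
zero (s+250): 250 + j435 → |·| = √(250²+435²) = √251725 ≈ 501.72, ∠ = arctan(435/250) ≈ 60.11°
pole (s+20): 20 + j435 → |·| = √(20²+435²) = √189625 ≈ 435.46, ∠ = arctan(435/20) ≈ 87.37°
pole (s+40): 40 + j435 → |·| = √(40²+435²) = √190825 ≈ 436.84, ∠ = arctan(435/40) ≈ 84.75°
pole (s+435): 435 + j435 → |·| = √(435²+435²) = √378450 ≈ 615.18, ∠ = arctan(435/435) ≈ 45.00°
|H| = 20 · 2.1825e+05 / 1.1702e+08 ≈ 0.037301
Gain = 20 log₁₀(0.037301) ≈ -28.57 dB
∠H = 149.85° − 217.12° = -67.27°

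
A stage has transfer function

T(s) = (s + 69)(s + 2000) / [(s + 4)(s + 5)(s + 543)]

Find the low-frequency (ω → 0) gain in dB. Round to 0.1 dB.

22.1 dB

T(0) = 1·69·2000 / (4·5·543) ≈ 12.707
20 log₁₀(12.707) ≈ 22.08 dB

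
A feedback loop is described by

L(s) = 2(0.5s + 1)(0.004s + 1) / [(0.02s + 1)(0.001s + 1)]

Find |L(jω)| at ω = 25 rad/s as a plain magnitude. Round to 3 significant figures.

At ω = 25 rad/s:
zero (1 + j25·0.5) = 1 + j12.5 → |·| ≈ 12.54, ∠ ≈ 85.43°
zero (1 + j25·0.004) = 1 + j0.1 → |·| ≈ 1.005, ∠ ≈ 5.71°
pole (1 + j25·0.02) = 1 + j0.5 → |·| ≈ 1.118, ∠ ≈ 26.57°
pole (1 + j25·0.001) = 1 + j0.025 → |·| ≈ 1.0003, ∠ ≈ 1.43°
|L| = 2 · 12.54 · 1.005 / (1.118 · 1.0003) ≈ 22.538

22.5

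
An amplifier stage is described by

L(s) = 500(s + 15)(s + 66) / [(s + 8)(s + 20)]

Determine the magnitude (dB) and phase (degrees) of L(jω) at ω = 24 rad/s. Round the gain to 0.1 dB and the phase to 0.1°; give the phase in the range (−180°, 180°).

62.0 dB, -43.8°

At s = jω = j24:
zero (s+15): 15 + j24 → |·| = √(15²+24²) = √801 ≈ 28.302, ∠ = arctan(24/15) ≈ 57.99°
zero (s+66): 66 + j24 → |·| = √(66²+24²) = √4932 ≈ 70.228, ∠ = arctan(24/66) ≈ 19.98°
pole (s+8): 8 + j24 → |·| = √(8²+24²) = √640 ≈ 25.298, ∠ = arctan(24/8) ≈ 71.57°
pole (s+20): 20 + j24 → |·| = √(20²+24²) = √976 ≈ 31.241, ∠ = arctan(24/20) ≈ 50.19°
|L| = 500 · 1987.6 / 790.33 ≈ 1257.4
Gain = 20 log₁₀(1257.4) ≈ 61.99 dB
∠L = 77.97° − 121.76° = -43.79°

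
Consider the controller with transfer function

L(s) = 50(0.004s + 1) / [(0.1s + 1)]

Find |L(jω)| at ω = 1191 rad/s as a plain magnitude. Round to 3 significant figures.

At ω = 1191 rad/s:
zero (1 + j1191·0.004) = 1 + j4.764 → |·| ≈ 4.8678, ∠ ≈ 78.15°
pole (1 + j1191·0.1) = 1 + j119.1 → |·| ≈ 119.1, ∠ ≈ 89.52°
|L| = 50 · 4.8678 / (119.1) ≈ 2.0436

2.04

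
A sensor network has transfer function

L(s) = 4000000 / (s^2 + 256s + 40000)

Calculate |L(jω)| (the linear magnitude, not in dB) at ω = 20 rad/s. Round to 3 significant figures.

At s = jω = j20:
quadratic: (j20)² + 256·j20 + 40000 = 39600 + j5120 → |·| ≈ 39930, ∠ ≈ 7.37°
|L| = 4000000 / 39930 ≈ 100.18

100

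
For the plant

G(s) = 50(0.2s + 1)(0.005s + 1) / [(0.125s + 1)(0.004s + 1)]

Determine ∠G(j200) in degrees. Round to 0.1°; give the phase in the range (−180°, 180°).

7.2°

At ω = 200 rad/s:
zero (1 + j200·0.2) = 1 + j40 → |·| ≈ 40.012, ∠ ≈ 88.57°
zero (1 + j200·0.005) = 1 + j1 → |·| ≈ 1.4142, ∠ ≈ 45.00°
pole (1 + j200·0.125) = 1 + j25 → |·| ≈ 25.02, ∠ ≈ 87.71°
pole (1 + j200·0.004) = 1 + j0.8 → |·| ≈ 1.2806, ∠ ≈ 38.66°
∠G = (88.57° + 45.00°) − (87.71° + 38.66°) = 7.20°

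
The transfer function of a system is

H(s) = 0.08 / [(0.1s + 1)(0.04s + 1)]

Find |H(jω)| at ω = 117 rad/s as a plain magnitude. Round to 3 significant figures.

At ω = 117 rad/s:
pole (1 + j117·0.1) = 1 + j11.7 → |·| ≈ 11.743, ∠ ≈ 85.11°
pole (1 + j117·0.04) = 1 + j4.68 → |·| ≈ 4.7856, ∠ ≈ 77.94°
|H| = 0.08 · 1 / (11.743 · 4.7856) ≈ 0.0014236

0.00142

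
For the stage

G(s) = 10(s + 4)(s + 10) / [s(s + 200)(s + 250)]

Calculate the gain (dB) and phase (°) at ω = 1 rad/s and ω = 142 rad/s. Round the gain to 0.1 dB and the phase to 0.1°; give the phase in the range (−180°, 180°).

At s = jω = j1:
zero (s+4): 4 + j1 → |·| = √(4²+1²) = √17 ≈ 4.1231, ∠ = arctan(1/4) ≈ 14.04°
zero (s+10): 10 + j1 → |·| = √(10²+1²) = √101 ≈ 10.05, ∠ = arctan(1/10) ≈ 5.71°
pole (s+200): 200 + j1 → |·| = √(200²+1²) = √40001 ≈ 200, ∠ = arctan(1/200) ≈ 0.29°
pole (s+250): 250 + j1 → |·| = √(250²+1²) = √62501 ≈ 250, ∠ = arctan(1/250) ≈ 0.23°
pole at origin: |s| = 1, ∠ = 90.00° (in denominator)
|G| = 10 · 41.437 / 50000 ≈ 0.0082874
Gain = 20 log₁₀(0.0082874) ≈ -41.63 dB
∠G = 19.75° − 90.52° = -70.77°

At s = jω = j142:
zero (s+4): 4 + j142 → |·| = √(4²+142²) = √20180 ≈ 142.06, ∠ = arctan(142/4) ≈ 88.39°
zero (s+10): 10 + j142 → |·| = √(10²+142²) = √20264 ≈ 142.35, ∠ = arctan(142/10) ≈ 85.97°
pole (s+200): 200 + j142 → |·| = √(200²+142²) = √60164 ≈ 245.28, ∠ = arctan(142/200) ≈ 35.37°
pole (s+250): 250 + j142 → |·| = √(250²+142²) = √82664 ≈ 287.51, ∠ = arctan(142/250) ≈ 29.60°
pole at origin: |s| = 142, ∠ = 90.00° (in denominator)
|G| = 10 · 20222 / 1.0014e+07 ≈ 0.020194
Gain = 20 log₁₀(0.020194) ≈ -33.90 dB
∠G = 174.36° − 154.97° = 19.39°

ω = 1: -41.6 dB, -70.8°; ω = 142: -33.9 dB, 19.4°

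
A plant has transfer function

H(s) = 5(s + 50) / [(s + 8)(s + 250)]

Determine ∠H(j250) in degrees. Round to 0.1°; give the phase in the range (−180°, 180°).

At s = jω = j250:
zero (s+50): 50 + j250 → |·| = √(50²+250²) = √65000 ≈ 254.95, ∠ = arctan(250/50) ≈ 78.69°
pole (s+8): 8 + j250 → |·| = √(8²+250²) = √62564 ≈ 250.13, ∠ = arctan(250/8) ≈ 88.17°
pole (s+250): 250 + j250 → |·| = √(250²+250²) = √125000 ≈ 353.55, ∠ = arctan(250/250) ≈ 45.00°
∠H = 78.69° − 133.17° = -54.48°

-54.5°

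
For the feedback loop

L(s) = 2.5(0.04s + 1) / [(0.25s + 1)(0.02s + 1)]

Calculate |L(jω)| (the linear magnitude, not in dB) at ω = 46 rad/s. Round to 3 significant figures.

At ω = 46 rad/s:
zero (1 + j46·0.04) = 1 + j1.84 → |·| ≈ 2.0942, ∠ ≈ 61.48°
pole (1 + j46·0.25) = 1 + j11.5 → |·| ≈ 11.543, ∠ ≈ 85.03°
pole (1 + j46·0.02) = 1 + j0.92 → |·| ≈ 1.3588, ∠ ≈ 42.61°
|L| = 2.5 · 2.0942 / (11.543 · 1.3588) ≈ 0.3338

0.334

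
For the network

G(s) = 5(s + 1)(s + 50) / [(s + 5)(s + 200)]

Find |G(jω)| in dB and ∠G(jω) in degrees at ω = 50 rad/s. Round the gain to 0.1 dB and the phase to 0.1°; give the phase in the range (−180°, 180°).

4.6 dB, 35.5°

At s = jω = j50:
zero (s+1): 1 + j50 → |·| = √(1²+50²) = √2501 ≈ 50.01, ∠ = arctan(50/1) ≈ 88.85°
zero (s+50): 50 + j50 → |·| = √(50²+50²) = √5000 ≈ 70.711, ∠ = arctan(50/50) ≈ 45.00°
pole (s+5): 5 + j50 → |·| = √(5²+50²) = √2525 ≈ 50.249, ∠ = arctan(50/5) ≈ 84.29°
pole (s+200): 200 + j50 → |·| = √(200²+50²) = √42500 ≈ 206.16, ∠ = arctan(50/200) ≈ 14.04°
|G| = 5 · 3536.3 / 10359 ≈ 1.7069
Gain = 20 log₁₀(1.7069) ≈ 4.64 dB
∠G = 133.85° − 98.33° = 35.52°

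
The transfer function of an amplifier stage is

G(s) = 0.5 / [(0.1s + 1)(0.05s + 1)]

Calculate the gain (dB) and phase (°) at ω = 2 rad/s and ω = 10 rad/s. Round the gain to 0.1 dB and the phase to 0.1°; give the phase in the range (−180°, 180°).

ω = 2: -6.2 dB, -17.0°; ω = 10: -10.0 dB, -71.6°

At ω = 2 rad/s:
pole (1 + j2·0.1) = 1 + j0.2 → |·| ≈ 1.0198, ∠ ≈ 11.31°
pole (1 + j2·0.05) = 1 + j0.1 → |·| ≈ 1.005, ∠ ≈ 5.71°
|G| = 0.5 · 1 / (1.0198 · 1.005) ≈ 0.48785
Gain = 20 log₁₀(0.48785) ≈ -6.23 dB
∠G = (0°) − (11.31° + 5.71°) = -17.02°

At ω = 10 rad/s:
pole (1 + j10·0.1) = 1 + j1 → |·| ≈ 1.4142, ∠ ≈ 45.00°
pole (1 + j10·0.05) = 1 + j0.5 → |·| ≈ 1.118, ∠ ≈ 26.57°
|G| = 0.5 · 1 / (1.4142 · 1.118) ≈ 0.31624
Gain = 20 log₁₀(0.31624) ≈ -10.00 dB
∠G = (0°) − (45.00° + 26.57°) = -71.57°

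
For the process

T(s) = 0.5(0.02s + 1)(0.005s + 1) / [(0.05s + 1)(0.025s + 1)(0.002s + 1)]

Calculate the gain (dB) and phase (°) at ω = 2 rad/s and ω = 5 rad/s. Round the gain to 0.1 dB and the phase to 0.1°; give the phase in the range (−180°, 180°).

At ω = 2 rad/s:
zero (1 + j2·0.02) = 1 + j0.04 → |·| ≈ 1.0008, ∠ ≈ 2.29°
zero (1 + j2·0.005) = 1 + j0.01 → |·| ≈ 1, ∠ ≈ 0.57°
pole (1 + j2·0.05) = 1 + j0.1 → |·| ≈ 1.005, ∠ ≈ 5.71°
pole (1 + j2·0.025) = 1 + j0.05 → |·| ≈ 1.0012, ∠ ≈ 2.86°
pole (1 + j2·0.002) = 1 + j0.004 → |·| ≈ 1, ∠ ≈ 0.23°
|T| = 0.5 · 1.0008 · 1 / (1.005 · 1.0012 · 1) ≈ 0.49731
Gain = 20 log₁₀(0.49731) ≈ -6.07 dB
∠T = (2.29° + 0.57°) − (5.71° + 2.86° + 0.23°) = -5.94°

At ω = 5 rad/s:
zero (1 + j5·0.02) = 1 + j0.1 → |·| ≈ 1.005, ∠ ≈ 5.71°
zero (1 + j5·0.005) = 1 + j0.025 → |·| ≈ 1.0003, ∠ ≈ 1.43°
pole (1 + j5·0.05) = 1 + j0.25 → |·| ≈ 1.0308, ∠ ≈ 14.04°
pole (1 + j5·0.025) = 1 + j0.125 → |·| ≈ 1.0078, ∠ ≈ 7.13°
pole (1 + j5·0.002) = 1 + j0.01 → |·| ≈ 1, ∠ ≈ 0.57°
|T| = 0.5 · 1.005 · 1.0003 / (1.0308 · 1.0078 · 1) ≈ 0.48386
Gain = 20 log₁₀(0.48386) ≈ -6.31 dB
∠T = (5.71° + 1.43°) − (14.04° + 7.13° + 0.57°) = -14.60°

ω = 2: -6.1 dB, -5.9°; ω = 5: -6.3 dB, -14.6°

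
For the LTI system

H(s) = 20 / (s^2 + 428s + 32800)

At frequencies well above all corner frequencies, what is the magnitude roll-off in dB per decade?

-40 dB/decade

Each pole contributes −20 dB/decade at high frequency; each zero contributes +20 dB/decade.
Net: 0 zero(s) − 2 pole(s) → -40 dB/decade.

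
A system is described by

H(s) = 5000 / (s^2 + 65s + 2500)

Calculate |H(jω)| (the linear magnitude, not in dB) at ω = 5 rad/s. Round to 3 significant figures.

At s = jω = j5:
quadratic: (j5)² + 65·j5 + 2500 = 2475 + j325 → |·| ≈ 2496.2, ∠ ≈ 7.48°
|H| = 5000 / 2496.2 ≈ 2.003

2.00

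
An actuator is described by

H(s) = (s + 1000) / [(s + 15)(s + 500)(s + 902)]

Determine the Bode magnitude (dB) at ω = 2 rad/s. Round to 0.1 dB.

At s = jω = j2:
zero (s+1000): 1000 + j2 → |·| = √(1000²+2²) = √1000004 ≈ 1000, ∠ = arctan(2/1000) ≈ 0.11°
pole (s+15): 15 + j2 → |·| = √(15²+2²) = √229 ≈ 15.133, ∠ = arctan(2/15) ≈ 7.59°
pole (s+500): 500 + j2 → |·| = √(500²+2²) = √250004 ≈ 500, ∠ = arctan(2/500) ≈ 0.23°
pole (s+902): 902 + j2 → |·| = √(902²+2²) = √813608 ≈ 902, ∠ = arctan(2/902) ≈ 0.13°
|H| = 1 · 1000 / 6.825e+06 ≈ 0.00014652
Gain = 20 log₁₀(0.00014652) ≈ -76.68 dB

-76.7 dB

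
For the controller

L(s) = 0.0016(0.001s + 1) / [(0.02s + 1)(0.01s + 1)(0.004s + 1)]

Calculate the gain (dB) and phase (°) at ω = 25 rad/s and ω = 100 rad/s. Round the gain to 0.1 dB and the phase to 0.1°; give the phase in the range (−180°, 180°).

ω = 25: -57.2 dB, -44.9°; ω = 100: -66.5 dB, -124.5°

At ω = 25 rad/s:
zero (1 + j25·0.001) = 1 + j0.025 → |·| ≈ 1.0003, ∠ ≈ 1.43°
pole (1 + j25·0.02) = 1 + j0.5 → |·| ≈ 1.118, ∠ ≈ 26.57°
pole (1 + j25·0.01) = 1 + j0.25 → |·| ≈ 1.0308, ∠ ≈ 14.04°
pole (1 + j25·0.004) = 1 + j0.1 → |·| ≈ 1.005, ∠ ≈ 5.71°
|L| = 0.0016 · 1.0003 / (1.118 · 1.0308 · 1.005) ≈ 0.0013819
Gain = 20 log₁₀(0.0013819) ≈ -57.19 dB
∠L = (1.43°) − (26.57° + 14.04° + 5.71°) = -44.89°

At ω = 100 rad/s:
zero (1 + j100·0.001) = 1 + j0.1 → |·| ≈ 1.005, ∠ ≈ 5.71°
pole (1 + j100·0.02) = 1 + j2 → |·| ≈ 2.2361, ∠ ≈ 63.43°
pole (1 + j100·0.01) = 1 + j1 → |·| ≈ 1.4142, ∠ ≈ 45.00°
pole (1 + j100·0.004) = 1 + j0.4 → |·| ≈ 1.077, ∠ ≈ 21.80°
|L| = 0.0016 · 1.005 / (2.2361 · 1.4142 · 1.077) ≈ 0.00047214
Gain = 20 log₁₀(0.00047214) ≈ -66.52 dB
∠L = (5.71°) − (63.43° + 45.00° + 21.80°) = -124.52°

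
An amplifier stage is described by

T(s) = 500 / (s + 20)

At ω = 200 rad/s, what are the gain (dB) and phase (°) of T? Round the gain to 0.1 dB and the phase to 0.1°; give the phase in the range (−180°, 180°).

Substitute s = j200:
Numerator: 500 = 500 + j0
Denominator: (j200) + 20 = 20 + j200
|N| = √(500² + 0²) ≈ 500, ∠N ≈ 0.00°
|D| = √(20² + 200²) ≈ 201, ∠D ≈ 84.29°
|T| = 500 / 201 ≈ 2.4876
Gain = 20 log₁₀(2.4876) ≈ 7.92 dB
∠T = 0.00° − 84.29° = -84.29°

7.9 dB, -84.3°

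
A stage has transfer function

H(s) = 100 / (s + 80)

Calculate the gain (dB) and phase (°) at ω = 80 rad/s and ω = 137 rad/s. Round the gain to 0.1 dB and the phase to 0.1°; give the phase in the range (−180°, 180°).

Substitute s = j80:
Numerator: 100 = 100 + j0
Denominator: (j80) + 80 = 80 + j80
|N| = √(100² + 0²) ≈ 100, ∠N ≈ 0.00°
|D| = √(80² + 80²) ≈ 113.14, ∠D ≈ 45.00°
|H| = 100 / 113.14 ≈ 0.88386
Gain = 20 log₁₀(0.88386) ≈ -1.07 dB
∠H = 0.00° − 45.00° = -45.00°

Substitute s = j137:
Numerator: 100 = 100 + j0
Denominator: (j137) + 80 = 80 + j137
|N| = √(100² + 0²) ≈ 100, ∠N ≈ 0.00°
|D| = √(80² + 137²) ≈ 158.65, ∠D ≈ 59.72°
|H| = 100 / 158.65 ≈ 0.63032
Gain = 20 log₁₀(0.63032) ≈ -4.01 dB
∠H = 0.00° − 59.72° = -59.72°

ω = 80: -1.1 dB, -45.0°; ω = 137: -4.0 dB, -59.7°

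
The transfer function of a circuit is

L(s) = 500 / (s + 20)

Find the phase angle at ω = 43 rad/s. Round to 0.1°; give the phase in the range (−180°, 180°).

Substitute s = j43:
Numerator: 500 = 500 + j0
Denominator: (j43) + 20 = 20 + j43
|N| = √(500² + 0²) ≈ 500, ∠N ≈ 0.00°
|D| = √(20² + 43²) ≈ 47.424, ∠D ≈ 65.06°
∠L = 0.00° − 65.06° = -65.06°

-65.1°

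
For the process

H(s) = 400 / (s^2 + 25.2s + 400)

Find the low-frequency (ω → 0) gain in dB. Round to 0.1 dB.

H(0) = 400 / 400 = 1
20 log₁₀(1) ≈ 0.00 dB

0.0 dB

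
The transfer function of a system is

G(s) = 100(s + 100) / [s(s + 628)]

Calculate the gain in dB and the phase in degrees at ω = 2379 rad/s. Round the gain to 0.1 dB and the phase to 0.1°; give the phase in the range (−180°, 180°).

-27.8 dB, -77.6°

At s = jω = j2379:
zero (s+100): 100 + j2379 → |·| = √(100²+2379²) = √5669641 ≈ 2381.1, ∠ = arctan(2379/100) ≈ 87.59°
pole (s+628): 628 + j2379 → |·| = √(628²+2379²) = √6054025 ≈ 2460.5, ∠ = arctan(2379/628) ≈ 75.21°
pole at origin: |s| = 2379, ∠ = 90.00° (in denominator)
|G| = 100 · 2381.1 / 5.8535e+06 ≈ 0.040678
Gain = 20 log₁₀(0.040678) ≈ -27.81 dB
∠G = 87.59° − 165.21° = -77.62°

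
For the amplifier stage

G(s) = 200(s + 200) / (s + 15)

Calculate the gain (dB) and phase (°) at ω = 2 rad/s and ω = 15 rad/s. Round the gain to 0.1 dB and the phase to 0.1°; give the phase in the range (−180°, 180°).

ω = 2: 68.4 dB, -7.0°; ω = 15: 65.5 dB, -40.7°

At s = jω = j2:
zero (s+200): 200 + j2 → |·| = √(200²+2²) = √40004 ≈ 200.01, ∠ = arctan(2/200) ≈ 0.57°
pole (s+15): 15 + j2 → |·| = √(15²+2²) = √229 ≈ 15.133, ∠ = arctan(2/15) ≈ 7.59°
|G| = 200 · 200.01 / 15.133 ≈ 2643.4
Gain = 20 log₁₀(2643.4) ≈ 68.44 dB
∠G = 0.57° − 7.59° = -7.02°

At s = jω = j15:
zero (s+200): 200 + j15 → |·| = √(200²+15²) = √40225 ≈ 200.56, ∠ = arctan(15/200) ≈ 4.29°
pole (s+15): 15 + j15 → |·| = √(15²+15²) = √450 ≈ 21.213, ∠ = arctan(15/15) ≈ 45.00°
|G| = 200 · 200.56 / 21.213 ≈ 1890.9
Gain = 20 log₁₀(1890.9) ≈ 65.53 dB
∠G = 4.29° − 45.00° = -40.71°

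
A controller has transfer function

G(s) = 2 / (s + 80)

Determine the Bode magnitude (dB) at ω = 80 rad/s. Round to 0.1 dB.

Substitute s = j80:
Numerator: 2 = 2 + j0
Denominator: (j80) + 80 = 80 + j80
|N| = √(2² + 0²) ≈ 2, ∠N ≈ 0.00°
|D| = √(80² + 80²) ≈ 113.14, ∠D ≈ 45.00°
|G| = 2 / 113.14 ≈ 0.017677
Gain = 20 log₁₀(0.017677) ≈ -35.05 dB

-35.1 dB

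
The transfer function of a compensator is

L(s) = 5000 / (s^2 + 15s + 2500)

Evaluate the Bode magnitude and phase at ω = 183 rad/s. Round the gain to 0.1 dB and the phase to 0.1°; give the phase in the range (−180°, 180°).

At s = jω = j183:
quadratic: (j183)² + 15·j183 + 2500 = -30989 + j2745 → |·| ≈ 31110, ∠ ≈ 174.94°
|L| = 5000 / 31110 ≈ 0.16072
Gain = 20 log₁₀(0.16072) ≈ -15.88 dB
∠L = 0.00° − 174.94° = -174.94°

-15.9 dB, -174.9°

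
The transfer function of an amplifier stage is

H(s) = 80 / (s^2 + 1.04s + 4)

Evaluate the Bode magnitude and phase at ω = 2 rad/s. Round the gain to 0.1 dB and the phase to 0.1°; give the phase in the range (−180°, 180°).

31.7 dB, -90.0°

At s = jω = j2:
quadratic: (j2)² + 1.04·j2 + 4 = 0 + j2.08 → |·| ≈ 2.08, ∠ ≈ 90.00°
|H| = 80 / 2.08 ≈ 38.462
Gain = 20 log₁₀(38.462) ≈ 31.70 dB
∠H = 0.00° − 90.00° = -90.00°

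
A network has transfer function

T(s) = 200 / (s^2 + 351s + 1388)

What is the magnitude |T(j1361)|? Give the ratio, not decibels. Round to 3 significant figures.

0.000105

Substitute s = j1361:
Numerator: 200 = 200 + j0
Denominator: (j1361)^2 + 351(j1361) + 1388 = -1850933 + j477711
|N| = √(200² + 0²) ≈ 200, ∠N ≈ 0.00°
|D| = √(1850933² + 477711²) ≈ 1.9116e+06, ∠D ≈ 165.53°
|T| = 200 / 1.9116e+06 ≈ 0.00010462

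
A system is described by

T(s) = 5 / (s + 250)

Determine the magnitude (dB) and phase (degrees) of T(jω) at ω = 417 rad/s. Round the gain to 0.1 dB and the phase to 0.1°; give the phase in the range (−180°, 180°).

Substitute s = j417:
Numerator: 5 = 5 + j0
Denominator: (j417) + 250 = 250 + j417
|N| = √(5² + 0²) ≈ 5, ∠N ≈ 0.00°
|D| = √(250² + 417²) ≈ 486.2, ∠D ≈ 59.06°
|T| = 5 / 486.2 ≈ 0.010284
Gain = 20 log₁₀(0.010284) ≈ -39.76 dB
∠T = 0.00° − 59.06° = -59.06°

-39.8 dB, -59.1°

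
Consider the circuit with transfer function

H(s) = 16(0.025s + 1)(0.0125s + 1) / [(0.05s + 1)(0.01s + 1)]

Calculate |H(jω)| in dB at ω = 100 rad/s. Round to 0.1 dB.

19.6 dB

At ω = 100 rad/s:
zero (1 + j100·0.025) = 1 + j2.5 → |·| ≈ 2.6926, ∠ ≈ 68.20°
zero (1 + j100·0.0125) = 1 + j1.25 → |·| ≈ 1.6008, ∠ ≈ 51.34°
pole (1 + j100·0.05) = 1 + j5 → |·| ≈ 5.099, ∠ ≈ 78.69°
pole (1 + j100·0.01) = 1 + j1 → |·| ≈ 1.4142, ∠ ≈ 45.00°
|H| = 16 · 2.6926 · 1.6008 / (5.099 · 1.4142) ≈ 9.5639
Gain = 20 log₁₀(9.5639) ≈ 19.61 dB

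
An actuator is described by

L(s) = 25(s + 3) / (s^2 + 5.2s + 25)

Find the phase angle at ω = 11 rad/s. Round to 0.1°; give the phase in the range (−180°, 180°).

-74.5°

At s = jω = j11:
zero (s+3): 3 + j11 → |·| = √(3²+11²) = √130 ≈ 11.402, ∠ = arctan(11/3) ≈ 74.74°
quadratic: (j11)² + 5.2·j11 + 25 = -96 + j57.2 → |·| ≈ 111.75, ∠ ≈ 149.21°
∠L = 74.74° − 149.21° = -74.47°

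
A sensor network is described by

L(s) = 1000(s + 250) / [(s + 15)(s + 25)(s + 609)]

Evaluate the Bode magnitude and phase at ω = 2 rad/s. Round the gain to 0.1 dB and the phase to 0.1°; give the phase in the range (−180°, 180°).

At s = jω = j2:
zero (s+250): 250 + j2 → |·| = √(250²+2²) = √62504 ≈ 250.01, ∠ = arctan(2/250) ≈ 0.46°
pole (s+15): 15 + j2 → |·| = √(15²+2²) = √229 ≈ 15.133, ∠ = arctan(2/15) ≈ 7.59°
pole (s+25): 25 + j2 → |·| = √(25²+2²) = √629 ≈ 25.08, ∠ = arctan(2/25) ≈ 4.57°
pole (s+609): 609 + j2 → |·| = √(609²+2²) = √370885 ≈ 609, ∠ = arctan(2/609) ≈ 0.19°
|L| = 1000 · 250.01 / 2.3114e+05 ≈ 1.0816
Gain = 20 log₁₀(1.0816) ≈ 0.68 dB
∠L = 0.46° − 12.35° = -11.89°

0.7 dB, -11.9°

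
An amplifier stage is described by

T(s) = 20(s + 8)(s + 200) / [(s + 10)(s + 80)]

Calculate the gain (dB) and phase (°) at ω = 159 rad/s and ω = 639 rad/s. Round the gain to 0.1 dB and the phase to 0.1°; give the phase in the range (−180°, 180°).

ω = 159: 29.2 dB, -24.1°; ω = 639: 26.4 dB, -10.1°

At s = jω = j159:
zero (s+8): 8 + j159 → |·| = √(8²+159²) = √25345 ≈ 159.2, ∠ = arctan(159/8) ≈ 87.12°
zero (s+200): 200 + j159 → |·| = √(200²+159²) = √65281 ≈ 255.5, ∠ = arctan(159/200) ≈ 38.48°
pole (s+10): 10 + j159 → |·| = √(10²+159²) = √25381 ≈ 159.31, ∠ = arctan(159/10) ≈ 86.40°
pole (s+80): 80 + j159 → |·| = √(80²+159²) = √31681 ≈ 177.99, ∠ = arctan(159/80) ≈ 63.29°
|T| = 20 · 40676 / 28356 ≈ 28.69
Gain = 20 log₁₀(28.69) ≈ 29.15 dB
∠T = 125.60° − 149.69° = -24.09°

At s = jω = j639:
zero (s+8): 8 + j639 → |·| = √(8²+639²) = √408385 ≈ 639.05, ∠ = arctan(639/8) ≈ 89.28°
zero (s+200): 200 + j639 → |·| = √(200²+639²) = √448321 ≈ 669.57, ∠ = arctan(639/200) ≈ 72.62°
pole (s+10): 10 + j639 → |·| = √(10²+639²) = √408421 ≈ 639.08, ∠ = arctan(639/10) ≈ 89.10°
pole (s+80): 80 + j639 → |·| = √(80²+639²) = √414721 ≈ 643.99, ∠ = arctan(639/80) ≈ 82.86°
|T| = 20 · 4.2789e+05 / 4.1156e+05 ≈ 20.794
Gain = 20 log₁₀(20.794) ≈ 26.36 dB
∠T = 161.90° − 171.96° = -10.06°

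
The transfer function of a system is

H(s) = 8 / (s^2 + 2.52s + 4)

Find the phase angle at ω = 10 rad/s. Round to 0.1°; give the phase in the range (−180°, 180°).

At s = jω = j10:
quadratic: (j10)² + 2.52·j10 + 4 = -96 + j25.2 → |·| ≈ 99.252, ∠ ≈ 165.29°
∠H = 0.00° − 165.29° = -165.29°

-165.3°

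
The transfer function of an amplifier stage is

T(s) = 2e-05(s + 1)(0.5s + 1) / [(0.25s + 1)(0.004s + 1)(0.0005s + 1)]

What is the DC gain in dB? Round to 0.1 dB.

T(0) = 2e-05 · 1 / 1 = 2e-05
20 log₁₀(2e-05) ≈ -93.98 dB

-94.0 dB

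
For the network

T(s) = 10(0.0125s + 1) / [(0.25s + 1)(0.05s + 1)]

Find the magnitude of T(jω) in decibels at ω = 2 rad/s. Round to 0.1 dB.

At ω = 2 rad/s:
zero (1 + j2·0.0125) = 1 + j0.025 → |·| ≈ 1.0003, ∠ ≈ 1.43°
pole (1 + j2·0.25) = 1 + j0.5 → |·| ≈ 1.118, ∠ ≈ 26.57°
pole (1 + j2·0.05) = 1 + j0.1 → |·| ≈ 1.005, ∠ ≈ 5.71°
|T| = 10 · 1.0003 / (1.118 · 1.005) ≈ 8.9027
Gain = 20 log₁₀(8.9027) ≈ 18.99 dB

19.0 dB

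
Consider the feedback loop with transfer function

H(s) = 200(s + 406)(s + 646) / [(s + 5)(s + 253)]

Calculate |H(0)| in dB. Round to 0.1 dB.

92.4 dB

H(0) = 200·406·646 / (5·253) ≈ 41467
20 log₁₀(41467) ≈ 92.35 dB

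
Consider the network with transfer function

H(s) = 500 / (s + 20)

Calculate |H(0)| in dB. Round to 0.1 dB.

28.0 dB

H(0) = 500 / 20 = 25
20 log₁₀(25) ≈ 27.96 dB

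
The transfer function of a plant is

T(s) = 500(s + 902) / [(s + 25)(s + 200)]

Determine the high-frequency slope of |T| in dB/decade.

Each pole contributes −20 dB/decade at high frequency; each zero contributes +20 dB/decade.
Net: 1 zero(s) − 2 pole(s) → -20 dB/decade.

-20 dB/decade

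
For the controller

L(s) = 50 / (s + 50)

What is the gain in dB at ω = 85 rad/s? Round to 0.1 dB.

-5.9 dB

At s = jω = j85:
pole (s+50): 50 + j85 → |·| = √(50²+85²) = √9725 ≈ 98.615, ∠ = arctan(85/50) ≈ 59.53°
|L| = 50 / 98.615 ≈ 0.50702
Gain = 20 log₁₀(0.50702) ≈ -5.90 dB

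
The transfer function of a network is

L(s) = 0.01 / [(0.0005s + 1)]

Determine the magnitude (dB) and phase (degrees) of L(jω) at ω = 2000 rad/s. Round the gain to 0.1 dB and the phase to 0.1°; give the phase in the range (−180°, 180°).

-43.0 dB, -45.0°

At ω = 2000 rad/s:
pole (1 + j2000·0.0005) = 1 + j1 → |·| ≈ 1.4142, ∠ ≈ 45.00°
|L| = 0.01 · 1 / (1.4142) ≈ 0.0070711
Gain = 20 log₁₀(0.0070711) ≈ -43.01 dB
∠L = (0°) − (45.00°) = -45.00°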